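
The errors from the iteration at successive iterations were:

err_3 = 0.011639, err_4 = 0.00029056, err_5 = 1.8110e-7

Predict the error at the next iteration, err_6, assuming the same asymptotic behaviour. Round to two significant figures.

7.0e-14

First estimate the order: p ≈ ln(err_5/err_4) / ln(err_4/err_3) = ln(1.8110e-7/0.00029056)/ln(0.00029056/0.011639) = ln(0.000623279)/ln(0.0249643) ≈ 2.0000.
Then err_6 ≈ err_5·(err_5/err_4)^p = 1.8110e-7·(0.000623279)^2.0000 = 1.8110e-7·3.88477e-07 ≈ 7.035e-14.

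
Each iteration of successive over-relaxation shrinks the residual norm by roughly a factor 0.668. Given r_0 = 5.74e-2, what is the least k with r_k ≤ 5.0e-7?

After k steps, r_k ≈ 5.74e-2·0.668^k.
Need 0.668^k ≤ 5.0e-7/5.74e-2 = 8.7108e-06.
k ≥ ln(8.7108e-06)/ln(0.668) = -11.6509/-0.40347 = 28.877.
Smallest integer k = 29.

29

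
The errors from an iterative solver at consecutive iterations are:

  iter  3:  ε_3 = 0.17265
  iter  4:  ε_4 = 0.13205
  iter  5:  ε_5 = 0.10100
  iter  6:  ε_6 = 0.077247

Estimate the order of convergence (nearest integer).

1

Consecutive ratios: ε_6/ε_5 = 0.077247/0.10100 = 0.764822, ε_5/ε_4 = 0.10100/0.13205 = 0.764862.
p ≈ ln(0.764822)/ln(0.764862) = -0.2681/-0.2681 ≈ 1.00.
So the convergence is linear (order 1).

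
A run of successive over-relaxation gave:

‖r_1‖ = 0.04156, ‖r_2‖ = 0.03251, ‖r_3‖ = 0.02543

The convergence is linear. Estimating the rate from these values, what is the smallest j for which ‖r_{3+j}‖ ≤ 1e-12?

98

Rate ρ ≈ ‖r_3‖/‖r_2‖ = 0.02543/0.03251 = 0.7822.
After j more steps, ‖r_{3+j}‖ ≈ 0.02543·ρ^j; need ρ^j ≤ 1e-12/0.02543 = 3.93236e-11.
j ≥ ln(3.93236e-11)/ln(0.7822) = -23.9592/-0.24564 = 97.538.
So 98 more iterations are needed.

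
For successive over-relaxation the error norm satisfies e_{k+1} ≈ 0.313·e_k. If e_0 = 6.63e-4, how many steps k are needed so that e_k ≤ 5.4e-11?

15

After k steps, e_k ≈ 6.63e-4·0.313^k.
Need 0.313^k ≤ 5.4e-11/6.63e-4 = 8.1448e-08.
k ≥ ln(8.1448e-08)/ln(0.313) = -16.3233/-1.16155 = 14.053.
Smallest integer k = 15.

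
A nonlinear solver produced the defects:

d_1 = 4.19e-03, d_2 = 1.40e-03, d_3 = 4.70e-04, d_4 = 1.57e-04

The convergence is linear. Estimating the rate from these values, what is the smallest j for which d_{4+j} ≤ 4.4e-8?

Rate ρ ≈ d_4/d_3 = 1.57e-04/4.70e-04 = 0.3340.
After j more steps, d_{4+j} ≈ 1.57e-04·ρ^j; need ρ^j ≤ 4.4e-8/1.57e-04 = 0.000280255.
j ≥ ln(0.000280255)/ln(0.3340) = -8.1798/-1.09661 = 7.459.
So 8 more iterations are needed.

8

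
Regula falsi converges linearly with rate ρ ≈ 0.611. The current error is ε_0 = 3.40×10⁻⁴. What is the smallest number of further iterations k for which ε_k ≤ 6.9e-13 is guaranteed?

41

After k steps, ε_k ≈ 3.40×10⁻⁴·0.611^k.
Need 0.611^k ≤ 6.9e-13/3.40×10⁻⁴ = 2.02941e-09.
k ≥ ln(2.02941e-09)/ln(0.611) = -20.0155/-0.49266 = 40.627.
Smallest integer k = 41.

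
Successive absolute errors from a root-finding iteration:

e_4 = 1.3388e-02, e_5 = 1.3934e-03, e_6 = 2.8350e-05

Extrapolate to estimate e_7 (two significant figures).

3.5e-8

First estimate the order: p ≈ ln(e_6/e_5) / ln(e_5/e_4) = ln(2.8350e-05/1.3934e-03)/ln(1.3934e-03/1.3388e-02) = ln(0.0203459)/ln(0.104078) ≈ 1.7214.
Then e_7 ≈ e_6·(e_6/e_5)^p = 2.8350e-05·(0.0203459)^1.7214 = 2.8350e-05·0.00122521 ≈ 3.473e-08.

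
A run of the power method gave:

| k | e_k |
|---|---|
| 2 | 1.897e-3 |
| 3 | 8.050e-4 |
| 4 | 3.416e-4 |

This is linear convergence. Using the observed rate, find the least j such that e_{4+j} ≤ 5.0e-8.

Rate ρ ≈ e_4/e_3 = 3.416e-4/8.050e-4 = 0.4243.
After j more steps, e_{4+j} ≈ 3.416e-4·ρ^j; need ρ^j ≤ 5.0e-8/3.416e-4 = 0.00014637.
j ≥ ln(0.00014637)/ln(0.4243) = -8.8294/-0.85731 = 10.299.
So 11 more iterations are needed.

11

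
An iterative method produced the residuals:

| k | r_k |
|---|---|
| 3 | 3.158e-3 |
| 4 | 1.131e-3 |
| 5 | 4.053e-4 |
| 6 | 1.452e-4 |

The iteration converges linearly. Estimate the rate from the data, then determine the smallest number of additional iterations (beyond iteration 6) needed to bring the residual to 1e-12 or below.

19

Rate ρ ≈ r_6/r_5 = 1.452e-4/4.053e-4 = 0.3583.
After j more steps, r_{6+j} ≈ 1.452e-4·ρ^j; need ρ^j ≤ 1e-12/1.452e-4 = 6.88705e-09.
j ≥ ln(6.88705e-09)/ln(0.3583) = -18.7936/-1.02638 = 18.311.
So 19 more iterations are needed.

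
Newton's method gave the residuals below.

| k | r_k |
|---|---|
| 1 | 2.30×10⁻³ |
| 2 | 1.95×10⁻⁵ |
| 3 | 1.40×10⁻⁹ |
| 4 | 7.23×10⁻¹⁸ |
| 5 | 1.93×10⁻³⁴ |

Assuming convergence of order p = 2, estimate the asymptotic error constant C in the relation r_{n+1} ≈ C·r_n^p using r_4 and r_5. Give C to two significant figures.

C ≈ r_5 / r_4^2
  = 1.93×10⁻³⁴ / (7.23×10⁻¹⁸)^2
  = 1.93×10⁻³⁴ / 5.22729e-35 ≈ 3.6922

3.7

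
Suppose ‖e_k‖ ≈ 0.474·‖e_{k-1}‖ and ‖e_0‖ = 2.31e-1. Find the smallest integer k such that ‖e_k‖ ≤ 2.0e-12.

After k steps, ‖e_k‖ ≈ 2.31e-1·0.474^k.
Need 0.474^k ≤ 2.0e-12/2.31e-1 = 8.65801e-12.
k ≥ ln(8.65801e-12)/ln(0.474) = -25.4725/-0.74655 = 34.120.
Smallest integer k = 35.

35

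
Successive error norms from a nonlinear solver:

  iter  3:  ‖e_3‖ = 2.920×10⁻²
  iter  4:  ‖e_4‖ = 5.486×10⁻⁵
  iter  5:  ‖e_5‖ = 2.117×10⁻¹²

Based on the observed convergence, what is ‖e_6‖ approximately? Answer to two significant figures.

1.5e-32

First estimate the order: p ≈ ln(‖e_5‖/‖e_4‖) / ln(‖e_4‖/‖e_3‖) = ln(2.117×10⁻¹²/5.486×10⁻⁵)/ln(5.486×10⁻⁵/2.920×10⁻²) = ln(3.85891e-08)/ln(0.00187877) ≈ 2.7194.
Then ‖e_6‖ ≈ ‖e_5‖·(‖e_5‖/‖e_4‖)^p = 2.117×10⁻¹²·(3.85891e-08)^2.7194 = 2.117×10⁻¹²·6.91245e-21 ≈ 1.463e-32.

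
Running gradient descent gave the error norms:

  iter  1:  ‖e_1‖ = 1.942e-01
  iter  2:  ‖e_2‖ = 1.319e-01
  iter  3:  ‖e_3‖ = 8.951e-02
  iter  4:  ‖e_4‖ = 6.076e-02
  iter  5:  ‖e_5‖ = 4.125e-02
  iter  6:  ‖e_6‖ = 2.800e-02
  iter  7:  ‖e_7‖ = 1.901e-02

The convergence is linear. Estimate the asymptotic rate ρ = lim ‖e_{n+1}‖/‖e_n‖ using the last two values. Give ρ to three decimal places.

0.679

ρ ≈ ‖e_7‖/‖e_6‖ = 1.901e-02/2.800e-02 = 0.67893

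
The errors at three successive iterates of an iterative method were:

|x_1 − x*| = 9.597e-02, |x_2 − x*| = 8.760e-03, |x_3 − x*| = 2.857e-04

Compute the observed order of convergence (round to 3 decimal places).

1.430

p ≈ ln(|x_3 − x*|/|x_2 − x*|) / ln(|x_2 − x*|/|x_1 − x*|)
  = ln(2.857e-04/8.760e-03) / ln(8.760e-03/9.597e-02)
  = ln(0.0326142) / ln(0.0912785)
  = -3.423008 / -2.393840 ≈ 1.429923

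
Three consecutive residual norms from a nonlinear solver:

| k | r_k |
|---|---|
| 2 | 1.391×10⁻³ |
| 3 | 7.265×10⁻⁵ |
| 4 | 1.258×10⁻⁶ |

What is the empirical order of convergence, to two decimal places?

p ≈ ln(r_4/r_3) / ln(r_3/r_2)
  = ln(1.258×10⁻⁶/7.265×10⁻⁵) / ln(7.265×10⁻⁵/1.391×10⁻³)
  = ln(0.0173159) / ln(0.0522286)
  = -4.05613 / -2.95213 ≈ 1.37397

1.37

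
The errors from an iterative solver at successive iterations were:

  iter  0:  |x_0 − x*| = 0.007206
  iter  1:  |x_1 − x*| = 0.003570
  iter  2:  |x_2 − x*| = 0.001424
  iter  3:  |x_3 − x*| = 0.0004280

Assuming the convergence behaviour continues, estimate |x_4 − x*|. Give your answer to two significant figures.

8.9e-5

First estimate the order: p ≈ ln(|x_3 − x*|/|x_2 − x*|) / ln(|x_2 − x*|/|x_1 − x*|) = ln(0.0004280/0.001424)/ln(0.001424/0.003570) = ln(0.300562)/ln(0.39888) ≈ 1.3079.
Then |x_4 − x*| ≈ |x_3 − x*|·(|x_3 − x*|/|x_2 − x*|)^p = 0.0004280·(0.300562)^1.3079 = 0.0004280·0.207582 ≈ 8.885e-05.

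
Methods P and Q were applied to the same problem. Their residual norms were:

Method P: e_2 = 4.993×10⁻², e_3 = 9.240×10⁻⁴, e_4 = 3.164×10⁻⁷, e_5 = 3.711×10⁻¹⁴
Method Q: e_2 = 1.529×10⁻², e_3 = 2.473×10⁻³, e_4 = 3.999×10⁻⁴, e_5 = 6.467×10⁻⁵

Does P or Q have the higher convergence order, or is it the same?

Method P: p ≈ ln(3.711×10⁻¹⁴/3.164×10⁻⁷)/ln(3.164×10⁻⁷/9.240×10⁻⁴) ≈ 2.00.
Method Q: p ≈ ln(6.467×10⁻⁵/3.999×10⁻⁴)/ln(3.999×10⁻⁴/2.473×10⁻³) ≈ 1.00.
Method P has the higher order (≈2.0 vs ≈1.0).

P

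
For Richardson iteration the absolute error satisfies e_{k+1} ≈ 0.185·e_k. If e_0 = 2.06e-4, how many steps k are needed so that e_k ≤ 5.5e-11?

9

After k steps, e_k ≈ 2.06e-4·0.185^k.
Need 0.185^k ≤ 5.5e-11/2.06e-4 = 2.6699e-07.
k ≥ ln(2.6699e-07)/ln(0.185) = -15.1361/-1.68740 = 8.970.
Smallest integer k = 9.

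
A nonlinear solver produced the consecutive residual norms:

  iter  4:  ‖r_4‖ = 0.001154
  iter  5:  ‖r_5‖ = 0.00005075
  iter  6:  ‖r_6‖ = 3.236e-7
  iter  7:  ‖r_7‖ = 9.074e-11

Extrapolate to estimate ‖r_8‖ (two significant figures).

First estimate the order: p ≈ ln(‖r_7‖/‖r_6‖) / ln(‖r_6‖/‖r_5‖) = ln(9.074e-11/3.236e-7)/ln(3.236e-7/0.00005075) = ln(0.000280408)/ln(0.00637635) ≈ 1.6180.
Then ‖r_8‖ ≈ ‖r_7‖·(‖r_7‖/‖r_6‖)^p = 9.074e-11·(0.000280408)^1.6180 = 9.074e-11·1.78865e-06 ≈ 1.623e-16.

1.6e-16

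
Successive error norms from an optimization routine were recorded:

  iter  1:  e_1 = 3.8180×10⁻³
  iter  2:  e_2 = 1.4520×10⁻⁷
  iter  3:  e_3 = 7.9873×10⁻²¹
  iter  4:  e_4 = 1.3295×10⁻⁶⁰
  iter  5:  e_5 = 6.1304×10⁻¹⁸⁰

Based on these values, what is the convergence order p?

3

Consecutive ratios: e_5/e_4 = 6.1304×10⁻¹⁸⁰/1.3295×10⁻⁶⁰ = 4.61106e-120, e_4/e_3 = 1.3295×10⁻⁶⁰/7.9873×10⁻²¹ = 1.66452e-40.
p ≈ ln(4.61106e-120)/ln(1.66452e-40) = -274.7818/-91.5939 ≈ 3.00.
So the convergence is cubic (order 3).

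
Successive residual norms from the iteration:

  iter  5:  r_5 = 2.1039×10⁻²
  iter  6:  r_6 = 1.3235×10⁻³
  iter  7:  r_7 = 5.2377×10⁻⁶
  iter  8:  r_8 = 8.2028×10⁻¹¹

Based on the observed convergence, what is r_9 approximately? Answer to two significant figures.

2.0e-20

First estimate the order: p ≈ ln(r_8/r_7) / ln(r_7/r_6) = ln(8.2028×10⁻¹¹/5.2377×10⁻⁶)/ln(5.2377×10⁻⁶/1.3235×10⁻³) = ln(1.56611e-05)/ln(0.00395746) ≈ 2.0000.
Then r_9 ≈ r_8·(r_8/r_7)^p = 8.2028×10⁻¹¹·(1.56611e-05)^2.0000 = 8.2028×10⁻¹¹·2.4527e-10 ≈ 2.012e-20.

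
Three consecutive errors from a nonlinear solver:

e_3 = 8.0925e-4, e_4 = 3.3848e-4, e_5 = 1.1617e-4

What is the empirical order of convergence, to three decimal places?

1.227

p ≈ ln(e_5/e_4) / ln(e_4/e_3)
  = ln(1.1617e-4/3.3848e-4) / ln(3.3848e-4/8.0925e-4)
  = ln(0.343211) / ln(0.418264)
  = -1.069410 / -0.871642 ≈ 1.226891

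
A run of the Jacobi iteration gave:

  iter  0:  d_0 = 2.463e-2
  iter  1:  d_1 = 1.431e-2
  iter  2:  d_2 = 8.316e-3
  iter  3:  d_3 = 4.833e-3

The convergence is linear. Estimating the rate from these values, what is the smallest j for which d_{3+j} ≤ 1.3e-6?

Rate ρ ≈ d_3/d_2 = 4.833e-3/8.316e-3 = 0.5812.
After j more steps, d_{3+j} ≈ 4.833e-3·ρ^j; need ρ^j ≤ 1.3e-6/4.833e-3 = 0.000268984.
j ≥ ln(0.000268984)/ln(0.5812) = -8.2209/-0.54266 = 15.149.
So 16 more iterations are needed.

16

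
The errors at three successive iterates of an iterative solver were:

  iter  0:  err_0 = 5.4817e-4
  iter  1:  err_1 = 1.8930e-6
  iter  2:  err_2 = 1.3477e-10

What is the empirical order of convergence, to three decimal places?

1.685

p ≈ ln(err_2/err_1) / ln(err_1/err_0)
  = ln(1.3477e-10/1.8930e-6) / ln(1.8930e-6/5.4817e-4)
  = ln(7.11939e-05) / ln(0.00345331)
  = -9.550103 / -5.668422 ≈ 1.684790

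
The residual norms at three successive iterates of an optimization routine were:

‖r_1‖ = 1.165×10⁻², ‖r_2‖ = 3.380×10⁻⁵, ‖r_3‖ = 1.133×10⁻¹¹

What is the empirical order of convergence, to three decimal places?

p ≈ ln(‖r_3‖/‖r_2‖) / ln(‖r_2‖/‖r_1‖)
  = ln(1.133×10⁻¹¹/3.380×10⁻⁵) / ln(3.380×10⁻⁵/1.165×10⁻²)
  = ln(3.35207e-07) / ln(0.00290129)
  = -14.908518 / -5.842600 ≈ 2.551692

2.552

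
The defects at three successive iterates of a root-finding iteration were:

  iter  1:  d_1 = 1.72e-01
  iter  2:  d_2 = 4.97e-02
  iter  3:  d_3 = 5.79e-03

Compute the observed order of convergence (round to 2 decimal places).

p ≈ ln(d_3/d_2) / ln(d_2/d_1)
  = ln(5.79e-03/4.97e-02) / ln(4.97e-02/1.72e-01)
  = ln(0.116499) / ln(0.288953)
  = -2.14987 / -1.24149 ≈ 1.73169

1.73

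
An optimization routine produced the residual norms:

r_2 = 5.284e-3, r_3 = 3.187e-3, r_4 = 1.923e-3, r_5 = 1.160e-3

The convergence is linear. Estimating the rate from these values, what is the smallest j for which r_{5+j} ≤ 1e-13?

Rate ρ ≈ r_5/r_4 = 1.160e-3/1.923e-3 = 0.6032.
After j more steps, r_{5+j} ≈ 1.160e-3·ρ^j; need ρ^j ≤ 1e-13/1.160e-3 = 8.62069e-11.
j ≥ ln(8.62069e-11)/ln(0.6032) = -23.1743/-0.50551 = 45.843.
So 46 more iterations are needed.

46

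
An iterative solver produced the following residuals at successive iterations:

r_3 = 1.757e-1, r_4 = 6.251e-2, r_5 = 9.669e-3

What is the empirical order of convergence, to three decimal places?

p ≈ ln(r_5/r_4) / ln(r_4/r_3)
  = ln(9.669e-3/6.251e-2) / ln(6.251e-2/1.757e-1)
  = ln(0.154679) / ln(0.355777)
  = -1.866403 / -1.033451 ≈ 1.805991

1.806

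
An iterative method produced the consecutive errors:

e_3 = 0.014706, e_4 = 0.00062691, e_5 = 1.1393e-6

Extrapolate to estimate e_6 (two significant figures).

3.8e-12

First estimate the order: p ≈ ln(e_5/e_4) / ln(e_4/e_3) = ln(1.1393e-6/0.00062691)/ln(0.00062691/0.014706) = ln(0.00181733)/ln(0.0426295) ≈ 2.0000.
Then e_6 ≈ e_5·(e_5/e_4)^p = 1.1393e-6·(0.00181733)^2.0000 = 1.1393e-6·3.30269e-06 ≈ 3.763e-12.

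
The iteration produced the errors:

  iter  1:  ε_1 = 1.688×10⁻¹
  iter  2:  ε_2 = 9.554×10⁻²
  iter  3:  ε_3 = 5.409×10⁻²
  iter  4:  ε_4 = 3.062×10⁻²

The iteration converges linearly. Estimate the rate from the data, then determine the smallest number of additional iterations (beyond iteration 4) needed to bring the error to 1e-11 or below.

Rate ρ ≈ ε_4/ε_3 = 3.062×10⁻²/5.409×10⁻² = 0.5661.
After j more steps, ε_{4+j} ≈ 3.062×10⁻²·ρ^j; need ρ^j ≤ 1e-11/3.062×10⁻² = 3.26584e-10.
j ≥ ln(3.26584e-10)/ln(0.5661) = -21.8423/-0.56898 = 38.389.
So 39 more iterations are needed.

39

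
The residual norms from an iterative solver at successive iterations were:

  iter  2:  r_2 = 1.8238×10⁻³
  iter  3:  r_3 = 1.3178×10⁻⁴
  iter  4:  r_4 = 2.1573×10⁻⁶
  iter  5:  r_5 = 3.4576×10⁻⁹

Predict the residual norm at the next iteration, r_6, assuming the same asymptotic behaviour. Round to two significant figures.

1.5e-13

First estimate the order: p ≈ ln(r_5/r_4) / ln(r_4/r_3) = ln(3.4576×10⁻⁹/2.1573×10⁻⁶)/ln(2.1573×10⁻⁶/1.3178×10⁻⁴) = ln(0.00160274)/ln(0.0163705) ≈ 1.5651.
Then r_6 ≈ r_5·(r_5/r_4)^p = 3.4576×10⁻⁹·(0.00160274)^1.5651 = 3.4576×10⁻⁹·4.22018e-05 ≈ 1.459e-13.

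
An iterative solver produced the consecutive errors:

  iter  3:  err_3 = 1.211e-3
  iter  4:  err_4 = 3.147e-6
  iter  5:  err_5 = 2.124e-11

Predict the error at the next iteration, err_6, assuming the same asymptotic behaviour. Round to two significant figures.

9.7e-22

First estimate the order: p ≈ ln(err_5/err_4) / ln(err_4/err_3) = ln(2.124e-11/3.147e-6)/ln(3.147e-6/1.211e-3) = ln(6.74929e-06)/ln(0.00259868) ≈ 2.0001.
Then err_6 ≈ err_5·(err_5/err_4)^p = 2.124e-11·(6.74929e-06)^2.0001 = 2.124e-11·4.54987e-11 ≈ 9.664e-22.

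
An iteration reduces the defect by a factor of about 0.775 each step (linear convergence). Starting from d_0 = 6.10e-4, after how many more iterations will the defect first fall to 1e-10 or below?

62

After k steps, d_k ≈ 6.10e-4·0.775^k.
Need 0.775^k ≤ 1e-10/6.10e-4 = 1.63934e-07.
k ≥ ln(1.63934e-07)/ln(0.775) = -15.6238/-0.25489 = 61.296.
Smallest integer k = 62.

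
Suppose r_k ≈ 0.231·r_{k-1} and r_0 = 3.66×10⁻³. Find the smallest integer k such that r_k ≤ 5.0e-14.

18

After k steps, r_k ≈ 3.66×10⁻³·0.231^k.
Need 0.231^k ≤ 5.0e-14/3.66×10⁻³ = 1.36612e-11.
k ≥ ln(1.36612e-11)/ln(0.231) = -25.0165/-1.46534 = 17.072.
Smallest integer k = 18.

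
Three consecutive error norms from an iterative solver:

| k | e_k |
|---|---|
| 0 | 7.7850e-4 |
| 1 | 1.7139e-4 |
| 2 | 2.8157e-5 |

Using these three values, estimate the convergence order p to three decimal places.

p ≈ ln(e_2/e_1) / ln(e_1/e_0)
  = ln(2.8157e-5/1.7139e-4) / ln(1.7139e-4/7.7850e-4)
  = ln(0.164286) / ln(0.220154)
  = -1.806146 / -1.513428 ≈ 1.193414

1.193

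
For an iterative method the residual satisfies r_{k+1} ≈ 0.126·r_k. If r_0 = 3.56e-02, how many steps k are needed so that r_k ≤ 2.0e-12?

After k steps, r_k ≈ 3.56e-02·0.126^k.
Need 0.126^k ≤ 2.0e-12/3.56e-02 = 5.61798e-11.
k ≥ ln(5.61798e-11)/ln(0.126) = -23.6025/-2.07147 = 11.394.
Smallest integer k = 12.

12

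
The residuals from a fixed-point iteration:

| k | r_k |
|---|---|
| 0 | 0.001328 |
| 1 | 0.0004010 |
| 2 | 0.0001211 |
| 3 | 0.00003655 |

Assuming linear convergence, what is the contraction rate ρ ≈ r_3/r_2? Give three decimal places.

0.302

ρ ≈ r_3/r_2 = 0.00003655/0.0001211 = 0.30182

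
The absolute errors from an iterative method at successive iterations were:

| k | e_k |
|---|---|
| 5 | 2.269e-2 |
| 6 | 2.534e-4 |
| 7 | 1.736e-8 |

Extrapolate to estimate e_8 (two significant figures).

First estimate the order: p ≈ ln(e_7/e_6) / ln(e_6/e_5) = ln(1.736e-8/2.534e-4)/ln(2.534e-4/2.269e-2) = ln(6.85083e-05)/ln(0.0111679) ≈ 2.1333.
Then e_8 ≈ e_7·(e_7/e_6)^p = 1.736e-8·(6.85083e-05)^2.1333 = 1.736e-8·1.30735e-09 ≈ 2.27e-17.

2.3e-17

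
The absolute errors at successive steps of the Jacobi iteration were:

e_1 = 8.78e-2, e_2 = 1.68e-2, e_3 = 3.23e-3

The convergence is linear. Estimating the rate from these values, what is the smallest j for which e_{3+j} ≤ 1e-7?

Rate ρ ≈ e_3/e_2 = 3.23e-3/1.68e-2 = 0.1923.
After j more steps, e_{3+j} ≈ 3.23e-3·ρ^j; need ρ^j ≤ 1e-7/3.23e-3 = 3.09598e-05.
j ≥ ln(3.09598e-05)/ln(0.1923) = -10.3828/-1.64870 = 6.298.
So 7 more iterations are needed.

7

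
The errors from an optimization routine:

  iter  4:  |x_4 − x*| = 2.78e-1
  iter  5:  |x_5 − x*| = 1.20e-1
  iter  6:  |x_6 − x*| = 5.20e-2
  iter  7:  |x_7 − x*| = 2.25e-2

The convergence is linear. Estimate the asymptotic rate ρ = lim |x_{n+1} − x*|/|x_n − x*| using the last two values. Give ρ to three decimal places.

ρ ≈ |x_7 − x*|/|x_6 − x*| = 2.25e-2/5.20e-2 = 0.43269

0.433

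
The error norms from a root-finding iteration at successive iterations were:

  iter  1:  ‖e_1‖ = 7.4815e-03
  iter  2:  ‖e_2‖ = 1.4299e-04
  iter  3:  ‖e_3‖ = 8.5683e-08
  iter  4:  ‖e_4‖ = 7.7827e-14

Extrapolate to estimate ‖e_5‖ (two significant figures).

First estimate the order: p ≈ ln(‖e_4‖/‖e_3‖) / ln(‖e_3‖/‖e_2‖) = ln(7.7827e-14/8.5683e-08)/ln(8.5683e-08/1.4299e-04) = ln(9.08313e-07)/ln(0.000599224) ≈ 1.8749.
Then ‖e_5‖ ≈ ‖e_4‖·(‖e_4‖/‖e_3‖)^p = 7.7827e-14·(9.08313e-07)^1.8749 = 7.7827e-14·4.70214e-12 ≈ 3.66e-25.

3.7e-25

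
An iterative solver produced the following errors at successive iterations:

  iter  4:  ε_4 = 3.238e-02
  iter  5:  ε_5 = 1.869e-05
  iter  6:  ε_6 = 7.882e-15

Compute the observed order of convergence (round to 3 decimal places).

2.895

p ≈ ln(ε_6/ε_5) / ln(ε_5/ε_4)
  = ln(7.882e-15/1.869e-05) / ln(1.869e-05/3.238e-02)
  = ln(4.21723e-10) / ln(0.000577208)
  = -21.586672 / -7.457308 ≈ 2.894700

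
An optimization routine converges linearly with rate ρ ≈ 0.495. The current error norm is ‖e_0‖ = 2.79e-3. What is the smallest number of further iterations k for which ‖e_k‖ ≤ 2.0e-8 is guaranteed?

After k steps, ‖e_k‖ ≈ 2.79e-3·0.495^k.
Need 0.495^k ≤ 2.0e-8/2.79e-3 = 7.16846e-06.
k ≥ ln(7.16846e-06)/ln(0.495) = -11.8458/-0.70320 = 16.846.
Smallest integer k = 17.

17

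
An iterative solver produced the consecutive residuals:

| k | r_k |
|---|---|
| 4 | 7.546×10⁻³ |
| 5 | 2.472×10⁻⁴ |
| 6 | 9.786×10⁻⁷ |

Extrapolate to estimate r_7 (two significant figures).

First estimate the order: p ≈ ln(r_6/r_5) / ln(r_5/r_4) = ln(9.786×10⁻⁷/2.472×10⁻⁴)/ln(2.472×10⁻⁴/7.546×10⁻³) = ln(0.00395874)/ln(0.0327591) ≈ 1.6182.
Then r_7 ≈ r_6·(r_6/r_5)^p = 9.786×10⁻⁷·(0.00395874)^1.6182 = 9.786×10⁻⁷·0.000129529 ≈ 1.268e-10.

1.3e-10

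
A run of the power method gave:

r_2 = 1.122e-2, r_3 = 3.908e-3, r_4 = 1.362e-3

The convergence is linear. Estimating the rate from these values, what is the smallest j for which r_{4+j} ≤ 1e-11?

Rate ρ ≈ r_4/r_3 = 1.362e-3/3.908e-3 = 0.3485.
After j more steps, r_{4+j} ≈ 1.362e-3·ρ^j; need ρ^j ≤ 1e-11/1.362e-3 = 7.34214e-09.
j ≥ ln(7.34214e-09)/ln(0.3485) = -18.7296/-1.05412 = 17.768.
So 18 more iterations are needed.

18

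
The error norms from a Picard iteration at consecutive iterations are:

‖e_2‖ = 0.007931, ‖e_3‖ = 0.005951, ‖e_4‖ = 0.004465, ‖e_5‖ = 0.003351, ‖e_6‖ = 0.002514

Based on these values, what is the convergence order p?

Consecutive ratios: ‖e_6‖/‖e_5‖ = 0.002514/0.003351 = 0.750224, ‖e_5‖/‖e_4‖ = 0.003351/0.004465 = 0.750504.
p ≈ ln(0.750224)/ln(0.750504) = -0.2874/-0.2870 ≈ 1.00.
So the convergence is linear (order 1).

1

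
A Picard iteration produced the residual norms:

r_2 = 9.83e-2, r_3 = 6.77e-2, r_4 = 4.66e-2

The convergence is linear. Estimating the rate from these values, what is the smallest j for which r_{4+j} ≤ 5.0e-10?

50

Rate ρ ≈ r_4/r_3 = 4.66e-2/6.77e-2 = 0.6883.
After j more steps, r_{4+j} ≈ 4.66e-2·ρ^j; need ρ^j ≤ 5.0e-10/4.66e-2 = 1.07296e-08.
j ≥ ln(1.07296e-08)/ln(0.6883) = -18.3503/-0.37353 = 49.127.
So 50 more iterations are needed.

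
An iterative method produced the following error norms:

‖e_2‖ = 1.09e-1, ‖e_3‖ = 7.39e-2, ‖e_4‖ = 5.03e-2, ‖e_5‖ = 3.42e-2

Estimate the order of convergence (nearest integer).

Consecutive ratios: ‖e_5‖/‖e_4‖ = 3.42e-2/5.03e-2 = 0.67992, ‖e_4‖/‖e_3‖ = 5.03e-2/7.39e-2 = 0.68065.
p ≈ ln(0.67992)/ln(0.68065) = -0.3858/-0.3847 ≈ 1.00.
So the convergence is linear (order 1).

1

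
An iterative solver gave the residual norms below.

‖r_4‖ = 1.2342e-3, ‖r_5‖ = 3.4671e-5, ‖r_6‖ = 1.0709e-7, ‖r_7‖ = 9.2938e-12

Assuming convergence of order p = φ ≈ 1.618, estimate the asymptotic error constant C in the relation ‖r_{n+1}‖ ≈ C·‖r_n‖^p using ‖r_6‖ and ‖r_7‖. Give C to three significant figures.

1.76

C ≈ ‖r_7‖ / ‖r_6‖^1.618
  = 9.2938e-12 / (1.0709e-7)^1.618
  = 9.2938e-12 / 5.27392e-12 ≈ 1.7622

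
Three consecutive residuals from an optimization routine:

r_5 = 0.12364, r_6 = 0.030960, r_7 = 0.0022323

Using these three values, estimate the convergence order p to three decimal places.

1.899

p ≈ ln(r_7/r_6) / ln(r_6/r_5)
  = ln(0.0022323/0.030960) / ln(0.030960/0.12364)
  = ln(0.0721027) / ln(0.250404)
  = -2.629664 / -1.384680 ≈ 1.899113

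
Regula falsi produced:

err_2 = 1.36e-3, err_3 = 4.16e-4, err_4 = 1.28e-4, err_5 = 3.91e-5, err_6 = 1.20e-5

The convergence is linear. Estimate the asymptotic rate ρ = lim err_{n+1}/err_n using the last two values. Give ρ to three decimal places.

0.307

ρ ≈ err_6/err_5 = 1.20e-5/3.91e-5 = 0.30691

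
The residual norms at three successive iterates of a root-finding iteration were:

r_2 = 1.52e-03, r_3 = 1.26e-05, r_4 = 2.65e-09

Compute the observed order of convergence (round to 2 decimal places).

p ≈ ln(r_4/r_3) / ln(r_3/r_2)
  = ln(2.65e-09/1.26e-05) / ln(1.26e-05/1.52e-03)
  = ln(0.000210317) / ln(0.00828947)
  = -8.46689 / -4.79277 ≈ 1.76660

1.77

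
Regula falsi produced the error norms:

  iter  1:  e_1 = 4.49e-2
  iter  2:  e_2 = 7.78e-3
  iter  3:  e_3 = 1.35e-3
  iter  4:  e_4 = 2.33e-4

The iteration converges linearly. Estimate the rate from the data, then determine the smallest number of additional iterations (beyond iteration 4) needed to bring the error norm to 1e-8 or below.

Rate ρ ≈ e_4/e_3 = 2.33e-4/1.35e-3 = 0.1726.
After j more steps, e_{4+j} ≈ 2.33e-4·ρ^j; need ρ^j ≤ 1e-8/2.33e-4 = 4.29185e-05.
j ≥ ln(4.29185e-05)/ln(0.1726) = -10.0562/-1.75678 = 5.724.
So 6 more iterations are needed.

6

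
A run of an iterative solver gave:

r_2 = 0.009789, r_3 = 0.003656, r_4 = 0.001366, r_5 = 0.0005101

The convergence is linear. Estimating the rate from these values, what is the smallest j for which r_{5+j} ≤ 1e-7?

Rate ρ ≈ r_5/r_4 = 0.0005101/0.001366 = 0.3734.
After j more steps, r_{5+j} ≈ 0.0005101·ρ^j; need ρ^j ≤ 1e-7/0.0005101 = 0.00019604.
j ≥ ln(0.00019604)/ln(0.3734) = -8.5372/-0.98511 = 8.666.
So 9 more iterations are needed.

9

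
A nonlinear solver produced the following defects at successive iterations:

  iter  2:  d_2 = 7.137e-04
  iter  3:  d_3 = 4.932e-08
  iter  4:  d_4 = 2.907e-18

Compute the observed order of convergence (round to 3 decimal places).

2.459

p ≈ ln(d_4/d_3) / ln(d_3/d_2)
  = ln(2.907e-18/4.932e-08) / ln(4.932e-08/7.137e-04)
  = ln(5.89416e-11) / ln(6.91047e-05)
  = -23.554474 / -9.579888 ≈ 2.458742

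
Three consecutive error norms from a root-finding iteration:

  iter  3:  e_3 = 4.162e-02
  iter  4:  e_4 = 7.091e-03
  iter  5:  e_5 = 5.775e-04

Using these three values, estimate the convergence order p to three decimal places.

p ≈ ln(e_5/e_4) / ln(e_4/e_3)
  = ln(5.775e-04/7.091e-03) / ln(7.091e-03/4.162e-02)
  = ln(0.0814413) / ln(0.170375)
  = -2.507873 / -1.769753 ≈ 1.417075

1.417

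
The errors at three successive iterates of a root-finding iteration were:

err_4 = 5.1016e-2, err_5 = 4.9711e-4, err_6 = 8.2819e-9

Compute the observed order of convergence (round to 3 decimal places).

2.376

p ≈ ln(err_6/err_5) / ln(err_5/err_4)
  = ln(8.2819e-9/4.9711e-4) / ln(4.9711e-4/5.1016e-2)
  = ln(1.66601e-05) / ln(0.0097442)
  = -11.002494 / -4.631083 ≈ 2.375793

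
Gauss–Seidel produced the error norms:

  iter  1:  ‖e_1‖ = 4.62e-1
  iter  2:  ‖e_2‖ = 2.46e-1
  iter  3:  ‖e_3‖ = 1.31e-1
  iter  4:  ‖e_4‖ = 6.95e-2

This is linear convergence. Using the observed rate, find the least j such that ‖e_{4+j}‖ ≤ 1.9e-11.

35

Rate ρ ≈ ‖e_4‖/‖e_3‖ = 6.95e-2/1.31e-1 = 0.5305.
After j more steps, ‖e_{4+j}‖ ≈ 6.95e-2·ρ^j; need ρ^j ≤ 1.9e-11/6.95e-2 = 2.73381e-10.
j ≥ ln(2.73381e-10)/ln(0.5305) = -22.0202/-0.63394 = 34.735.
So 35 more iterations are needed.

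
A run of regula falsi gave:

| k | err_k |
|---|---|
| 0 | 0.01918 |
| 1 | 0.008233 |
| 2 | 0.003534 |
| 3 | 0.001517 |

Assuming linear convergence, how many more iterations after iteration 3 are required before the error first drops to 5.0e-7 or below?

10

Rate ρ ≈ err_3/err_2 = 0.001517/0.003534 = 0.4293.
After j more steps, err_{3+j} ≈ 0.001517·ρ^j; need ρ^j ≤ 5.0e-7/0.001517 = 0.000329598.
j ≥ ln(0.000329598)/ln(0.4293) = -8.0176/-0.84560 = 9.482.
So 10 more iterations are needed.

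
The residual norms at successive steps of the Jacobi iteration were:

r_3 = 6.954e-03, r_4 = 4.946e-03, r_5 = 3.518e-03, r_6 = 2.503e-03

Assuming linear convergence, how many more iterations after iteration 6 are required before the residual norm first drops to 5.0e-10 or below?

Rate ρ ≈ r_6/r_5 = 2.503e-03/3.518e-03 = 0.7115.
After j more steps, r_{6+j} ≈ 2.503e-03·ρ^j; need ρ^j ≤ 5.0e-10/2.503e-03 = 1.9976e-07.
j ≥ ln(1.9976e-07)/ln(0.7115) = -15.4261/-0.34038 = 45.320.
So 46 more iterations are needed.

46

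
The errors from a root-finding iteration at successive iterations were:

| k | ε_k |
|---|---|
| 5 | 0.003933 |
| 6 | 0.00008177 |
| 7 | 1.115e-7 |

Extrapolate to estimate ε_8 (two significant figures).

First estimate the order: p ≈ ln(ε_7/ε_6) / ln(ε_6/ε_5) = ln(1.115e-7/0.00008177)/ln(0.00008177/0.003933) = ln(0.00136358)/ln(0.0207907) ≈ 1.7034.
Then ε_8 ≈ ε_7·(ε_7/ε_6)^p = 1.115e-7·(0.00136358)^1.7034 = 1.115e-7·1.31588e-05 ≈ 1.467e-12.

1.5e-12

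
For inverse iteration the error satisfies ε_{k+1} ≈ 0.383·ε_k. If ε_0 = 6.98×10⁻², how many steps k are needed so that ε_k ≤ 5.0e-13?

After k steps, ε_k ≈ 6.98×10⁻²·0.383^k.
Need 0.383^k ≤ 5.0e-13/6.98×10⁻² = 7.16332e-12.
k ≥ ln(7.16332e-12)/ln(0.383) = -25.6620/-0.95972 = 26.739.
Smallest integer k = 27.

27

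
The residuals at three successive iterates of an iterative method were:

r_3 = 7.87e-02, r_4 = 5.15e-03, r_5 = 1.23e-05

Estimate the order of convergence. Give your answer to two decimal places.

2.21

p ≈ ln(r_5/r_4) / ln(r_4/r_3)
  = ln(1.23e-05/5.15e-03) / ln(5.15e-03/7.87e-02)
  = ln(0.00238835) / ln(0.0654384)
  = -6.03715 / -2.72665 ≈ 2.21413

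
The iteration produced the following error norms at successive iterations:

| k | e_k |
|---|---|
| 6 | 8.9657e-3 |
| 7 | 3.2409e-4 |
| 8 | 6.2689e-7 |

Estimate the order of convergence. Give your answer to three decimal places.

1.882

p ≈ ln(e_8/e_7) / ln(e_7/e_6)
  = ln(6.2689e-7/3.2409e-4) / ln(3.2409e-4/8.9657e-3)
  = ln(0.00193431) / ln(0.0361478)
  = -6.248005 / -3.320139 ≈ 1.881850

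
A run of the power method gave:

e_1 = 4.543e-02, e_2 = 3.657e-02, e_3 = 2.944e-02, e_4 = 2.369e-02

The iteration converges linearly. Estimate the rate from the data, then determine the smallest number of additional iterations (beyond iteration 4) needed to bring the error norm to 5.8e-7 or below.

Rate ρ ≈ e_4/e_3 = 2.369e-02/2.944e-02 = 0.8047.
After j more steps, e_{4+j} ≈ 2.369e-02·ρ^j; need ρ^j ≤ 5.8e-7/2.369e-02 = 2.44829e-05.
j ≥ ln(2.44829e-05)/ln(0.8047) = -10.6175/-0.21729 = 48.863.
So 49 more iterations are needed.

49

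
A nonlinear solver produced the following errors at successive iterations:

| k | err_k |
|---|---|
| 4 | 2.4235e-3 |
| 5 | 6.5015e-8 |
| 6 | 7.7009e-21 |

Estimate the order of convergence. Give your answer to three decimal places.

p ≈ ln(err_6/err_5) / ln(err_5/err_4)
  = ln(7.7009e-21/6.5015e-8) / ln(6.5015e-8/2.4235e-3)
  = ln(1.18448e-13) / ln(2.68269e-05)
  = -29.764302 / -10.526105 ≈ 2.827665

2.828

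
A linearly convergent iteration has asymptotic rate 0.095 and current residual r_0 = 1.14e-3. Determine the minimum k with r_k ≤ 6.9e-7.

After k steps, r_k ≈ 1.14e-3·0.095^k.
Need 0.095^k ≤ 6.9e-7/1.14e-3 = 0.000605263.
k ≥ ln(0.000605263)/ln(0.095) = -7.4098/-2.35388 = 3.148.
Smallest integer k = 4.

4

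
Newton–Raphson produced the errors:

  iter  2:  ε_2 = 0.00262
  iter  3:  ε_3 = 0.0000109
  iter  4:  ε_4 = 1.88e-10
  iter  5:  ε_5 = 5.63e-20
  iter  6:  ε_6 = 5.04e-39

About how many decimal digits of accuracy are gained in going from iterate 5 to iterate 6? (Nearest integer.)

19

Digits gained ≈ log₁₀(ε_5/ε_6) = log₁₀(5.63e-20/5.04e-39) = log₁₀(1.11706e+19) ≈ 19.048.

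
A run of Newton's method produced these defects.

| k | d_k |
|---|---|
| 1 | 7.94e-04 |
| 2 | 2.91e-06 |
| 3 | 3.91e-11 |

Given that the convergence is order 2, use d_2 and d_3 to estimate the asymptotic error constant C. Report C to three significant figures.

C ≈ d_3 / d_2^2
  = 3.91e-11 / (2.91e-06)^2
  = 3.91e-11 / 8.4681e-12 ≈ 4.6173

4.62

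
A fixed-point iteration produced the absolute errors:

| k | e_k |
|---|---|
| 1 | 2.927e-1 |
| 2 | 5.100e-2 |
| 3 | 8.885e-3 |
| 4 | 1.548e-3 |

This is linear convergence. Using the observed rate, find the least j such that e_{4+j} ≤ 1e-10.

Rate ρ ≈ e_4/e_3 = 1.548e-3/8.885e-3 = 0.1742.
After j more steps, e_{4+j} ≈ 1.548e-3·ρ^j; need ρ^j ≤ 1e-10/1.548e-3 = 6.45995e-08.
j ≥ ln(6.45995e-08)/ln(0.1742) = -16.5551/-1.74755 = 9.473.
So 10 more iterations are needed.

10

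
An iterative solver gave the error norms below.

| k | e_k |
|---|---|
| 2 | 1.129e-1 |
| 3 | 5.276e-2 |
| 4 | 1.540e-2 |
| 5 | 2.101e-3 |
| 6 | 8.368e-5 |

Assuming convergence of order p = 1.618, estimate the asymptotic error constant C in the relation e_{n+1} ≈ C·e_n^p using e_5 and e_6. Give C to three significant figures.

C ≈ e_6 / e_5^1.618
  = 8.368e-5 / (2.101e-3)^1.618
  = 8.368e-5 / 4.65249e-05 ≈ 1.7986

1.80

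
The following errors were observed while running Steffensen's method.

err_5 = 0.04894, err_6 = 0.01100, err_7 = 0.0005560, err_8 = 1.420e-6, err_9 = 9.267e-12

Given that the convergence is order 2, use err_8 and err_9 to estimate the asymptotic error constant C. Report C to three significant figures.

C ≈ err_9 / err_8^2
  = 9.267e-12 / (1.420e-6)^2
  = 9.267e-12 / 2.0164e-12 ≈ 4.5958

4.60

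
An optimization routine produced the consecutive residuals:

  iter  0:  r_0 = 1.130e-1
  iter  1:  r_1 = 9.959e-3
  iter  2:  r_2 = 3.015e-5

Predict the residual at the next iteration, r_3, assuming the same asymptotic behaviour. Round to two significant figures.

2.9e-11

First estimate the order: p ≈ ln(r_2/r_1) / ln(r_1/r_0) = ln(3.015e-5/9.959e-3)/ln(9.959e-3/1.130e-1) = ln(0.00302741)/ln(0.0881327) ≈ 2.3879.
Then r_3 ≈ r_2·(r_2/r_1)^p = 3.015e-5·(0.00302741)^2.3879 = 3.015e-5·9.66162e-07 ≈ 2.913e-11.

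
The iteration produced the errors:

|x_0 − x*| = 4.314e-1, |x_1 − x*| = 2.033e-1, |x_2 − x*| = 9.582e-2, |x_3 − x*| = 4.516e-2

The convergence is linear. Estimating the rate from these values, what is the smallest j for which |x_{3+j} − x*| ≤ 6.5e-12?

31

Rate ρ ≈ |x_3 − x*|/|x_2 − x*| = 4.516e-2/9.582e-2 = 0.4713.
After j more steps, |x_{3+j} − x*| ≈ 4.516e-2·ρ^j; need ρ^j ≤ 6.5e-12/4.516e-2 = 1.43933e-10.
j ≥ ln(1.43933e-10)/ln(0.4713) = -22.6617/-0.75226 = 30.125.
So 31 more iterations are needed.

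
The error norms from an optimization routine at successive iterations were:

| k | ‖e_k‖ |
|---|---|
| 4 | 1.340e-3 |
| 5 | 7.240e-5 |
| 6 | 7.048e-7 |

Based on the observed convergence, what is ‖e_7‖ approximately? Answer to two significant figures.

First estimate the order: p ≈ ln(‖e_6‖/‖e_5‖) / ln(‖e_5‖/‖e_4‖) = ln(7.048e-7/7.240e-5)/ln(7.240e-5/1.340e-3) = ln(0.00973481)/ln(0.0540299) ≈ 1.5873.
Then ‖e_7‖ ≈ ‖e_6‖·(‖e_6‖/‖e_5‖)^p = 7.048e-7·(0.00973481)^1.5873 = 7.048e-7·0.000641021 ≈ 4.518e-10.

4.5e-10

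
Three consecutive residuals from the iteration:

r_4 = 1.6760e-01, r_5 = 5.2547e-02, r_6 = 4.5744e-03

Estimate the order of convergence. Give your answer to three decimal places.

p ≈ ln(r_6/r_5) / ln(r_5/r_4)
  = ln(4.5744e-03/5.2547e-02) / ln(5.2547e-02/1.6760e-01)
  = ln(0.0870535) / ln(0.313526)
  = -2.441232 / -1.159873 ≈ 2.104741

2.105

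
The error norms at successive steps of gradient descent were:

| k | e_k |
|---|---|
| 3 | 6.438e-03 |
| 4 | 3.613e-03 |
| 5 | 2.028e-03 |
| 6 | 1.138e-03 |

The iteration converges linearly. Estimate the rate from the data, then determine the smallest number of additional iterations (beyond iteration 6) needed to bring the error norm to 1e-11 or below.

Rate ρ ≈ e_6/e_5 = 1.138e-03/2.028e-03 = 0.5611.
After j more steps, e_{6+j} ≈ 1.138e-03·ρ^j; need ρ^j ≤ 1e-11/1.138e-03 = 8.78735e-09.
j ≥ ln(8.78735e-09)/ln(0.5611) = -18.5500/-0.57786 = 32.101.
So 33 more iterations are needed.

33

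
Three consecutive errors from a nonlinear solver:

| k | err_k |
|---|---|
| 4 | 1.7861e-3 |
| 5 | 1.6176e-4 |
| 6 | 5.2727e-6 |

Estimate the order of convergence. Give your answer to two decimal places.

1.43

p ≈ ln(err_6/err_5) / ln(err_5/err_4)
  = ln(5.2727e-6/1.6176e-4) / ln(1.6176e-4/1.7861e-3)
  = ln(0.0325958) / ln(0.090566)
  = -3.42357 / -2.40168 ≈ 1.42549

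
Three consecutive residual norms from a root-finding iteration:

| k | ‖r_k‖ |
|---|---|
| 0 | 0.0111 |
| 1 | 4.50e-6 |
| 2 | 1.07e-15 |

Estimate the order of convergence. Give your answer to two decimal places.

p ≈ ln(‖r_2‖/‖r_1‖) / ln(‖r_1‖/‖r_0‖)
  = ln(1.07e-15/4.50e-6) / ln(4.50e-6/0.0111)
  = ln(2.37778e-10) / ln(0.000405405)
  = -22.15968 / -7.81062 ≈ 2.83712

2.84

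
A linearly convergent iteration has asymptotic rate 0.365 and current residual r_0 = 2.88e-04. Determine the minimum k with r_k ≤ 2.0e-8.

10

After k steps, r_k ≈ 2.88e-04·0.365^k.
Need 0.365^k ≤ 2.0e-8/2.88e-04 = 6.94444e-05.
k ≥ ln(6.94444e-05)/ln(0.365) = -9.5750/-1.00786 = 9.500.
Smallest integer k = 10.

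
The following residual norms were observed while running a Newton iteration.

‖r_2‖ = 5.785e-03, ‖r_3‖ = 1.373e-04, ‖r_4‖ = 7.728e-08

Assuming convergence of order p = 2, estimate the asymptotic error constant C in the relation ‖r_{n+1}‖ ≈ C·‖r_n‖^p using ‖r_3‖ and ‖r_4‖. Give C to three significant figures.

4.10

C ≈ ‖r_4‖ / ‖r_3‖^2
  = 7.728e-08 / (1.373e-04)^2
  = 7.728e-08 / 1.88513e-08 ≈ 4.0995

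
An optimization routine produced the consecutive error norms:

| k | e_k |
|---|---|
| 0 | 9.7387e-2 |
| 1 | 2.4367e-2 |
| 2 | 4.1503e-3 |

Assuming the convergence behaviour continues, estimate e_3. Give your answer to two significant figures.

4.3e-4

First estimate the order: p ≈ ln(e_2/e_1) / ln(e_1/e_0) = ln(4.1503e-3/2.4367e-2)/ln(2.4367e-2/9.7387e-2) = ln(0.170325)/ln(0.250208) ≈ 1.2776.
Then e_3 ≈ e_2·(e_2/e_1)^p = 4.1503e-3·(0.170325)^1.2776 = 4.1503e-3·0.104203 ≈ 0.0004325.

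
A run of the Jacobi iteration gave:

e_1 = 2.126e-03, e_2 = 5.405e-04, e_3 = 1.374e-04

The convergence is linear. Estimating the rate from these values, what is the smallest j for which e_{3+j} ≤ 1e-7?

Rate ρ ≈ e_3/e_2 = 1.374e-04/5.405e-04 = 0.2542.
After j more steps, e_{3+j} ≈ 1.374e-04·ρ^j; need ρ^j ≤ 1e-7/1.374e-04 = 0.000727802.
j ≥ ln(0.000727802)/ln(0.2542) = -7.2255/-1.36963 = 5.276.
So 6 more iterations are needed.

6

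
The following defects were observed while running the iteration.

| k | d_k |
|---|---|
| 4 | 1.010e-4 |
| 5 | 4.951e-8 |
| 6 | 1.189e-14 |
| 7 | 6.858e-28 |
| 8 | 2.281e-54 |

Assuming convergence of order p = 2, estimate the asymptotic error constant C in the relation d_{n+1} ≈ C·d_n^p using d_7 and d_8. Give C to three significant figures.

4.85

C ≈ d_8 / d_7^2
  = 2.281e-54 / (6.858e-28)^2
  = 2.281e-54 / 4.70322e-55 ≈ 4.8499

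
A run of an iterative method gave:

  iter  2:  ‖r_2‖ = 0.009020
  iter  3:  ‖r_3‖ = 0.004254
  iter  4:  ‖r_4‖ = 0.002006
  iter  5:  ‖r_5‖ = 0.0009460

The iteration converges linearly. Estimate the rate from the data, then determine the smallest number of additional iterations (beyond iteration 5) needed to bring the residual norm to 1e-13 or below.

31

Rate ρ ≈ ‖r_5‖/‖r_4‖ = 0.0009460/0.002006 = 0.4716.
After j more steps, ‖r_{5+j}‖ ≈ 0.0009460·ρ^j; need ρ^j ≤ 1e-13/0.0009460 = 1.05708e-10.
j ≥ ln(1.05708e-10)/ln(0.4716) = -22.9703/-0.75162 = 30.561.
So 31 more iterations are needed.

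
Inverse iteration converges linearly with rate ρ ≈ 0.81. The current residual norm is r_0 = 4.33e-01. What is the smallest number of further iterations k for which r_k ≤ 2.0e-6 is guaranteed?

59

After k steps, r_k ≈ 4.33e-01·0.81^k.
Need 0.81^k ≤ 2.0e-6/4.33e-01 = 4.61894e-06.
k ≥ ln(4.61894e-06)/ln(0.81) = -12.2853/-0.21072 = 58.302.
Smallest integer k = 59.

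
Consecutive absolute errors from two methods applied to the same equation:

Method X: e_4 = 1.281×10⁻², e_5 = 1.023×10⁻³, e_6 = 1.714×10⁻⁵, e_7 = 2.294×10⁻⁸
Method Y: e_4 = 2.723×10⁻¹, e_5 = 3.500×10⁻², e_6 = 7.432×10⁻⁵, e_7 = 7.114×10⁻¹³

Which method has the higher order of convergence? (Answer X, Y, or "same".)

Y

Method X: p ≈ ln(2.294×10⁻⁸/1.714×10⁻⁵)/ln(1.714×10⁻⁵/1.023×10⁻³) ≈ 1.62.
Method Y: p ≈ ln(7.114×10⁻¹³/7.432×10⁻⁵)/ln(7.432×10⁻⁵/3.500×10⁻²) ≈ 3.00.
Method Y has the higher order (≈3.0 vs ≈1.6).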